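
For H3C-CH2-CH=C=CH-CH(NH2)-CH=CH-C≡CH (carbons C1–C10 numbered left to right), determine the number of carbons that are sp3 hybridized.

3

C1: sp3 ✓
C2: sp3 ✓
C3: sp2
C4: sp
C5: sp2
C6: sp3 ✓
C7: sp2
C8: sp2
C9: sp
C10: sp
C1, C2, C6 → 3 sp3 carbons.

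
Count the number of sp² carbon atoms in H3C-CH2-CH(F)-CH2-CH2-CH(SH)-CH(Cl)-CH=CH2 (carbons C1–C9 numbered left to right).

2

C1: sp3
C2: sp3
C3: sp3
C4: sp3
C5: sp3
C6: sp3
C7: sp3
C8: sp2 ✓
C9: sp2 ✓
C8, C9 → 2 sp2 carbons.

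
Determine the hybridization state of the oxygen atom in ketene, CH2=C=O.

The oxygen atom: 1 σ bond and 2 lone pairs, plus one π bond — 3 electron domains, sp2.

sp^2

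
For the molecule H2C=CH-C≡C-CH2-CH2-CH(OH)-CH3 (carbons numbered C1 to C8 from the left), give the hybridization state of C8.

C8 has 4 σ bonds: steric number 4 → sp3.

sp^3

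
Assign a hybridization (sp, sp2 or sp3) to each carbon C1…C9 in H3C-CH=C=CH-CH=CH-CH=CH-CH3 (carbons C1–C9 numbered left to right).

C1 (4 σ bonds) has steric number 4: sp3.
C2 has 3 σ bonds, plus one π bond: steric number 3 → sp2.
C3: 2 σ bonds, plus two π bonds; 2 regions of electron density → sp.
C4: 3 σ bonds, plus one π bond; 3 regions of electron density → sp2.
C5 is sp2: 3 σ bonds, plus one π bond, 3 electron-density regions.
C6 is sp2: 3 σ bonds, plus one π bond, 3 electron-density regions.
C7 is sp2: 3 σ bonds, plus one π bond, 3 electron-density regions.
C8: 3 σ bonds, plus one π bond; 3 regions of electron density → sp2.
C9 carries 4 σ bonds, giving a steric number of 4, so it is sp3.

C1 sp3, C2 sp2, C3 sp, C4 sp2, C5 sp2, C6 sp2, C7 sp2, C8 sp2, C9 sp3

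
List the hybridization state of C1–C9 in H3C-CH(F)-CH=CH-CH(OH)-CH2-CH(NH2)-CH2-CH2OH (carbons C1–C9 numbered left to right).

C1 sp3, C2 sp3, C3 sp2, C4 sp2, C5 sp3, C6 sp3, C7 sp3, C8 sp3, C9 sp3

C1 (4 σ bonds) has steric number 4: sp3.
C2 carries 4 σ bonds, giving a steric number of 4, so it is sp3.
C3: 3 σ bonds, plus one π bond; 3 regions of electron density → sp2.
C4: 3 σ bonds, plus one π bond — 3 electron domains, sp2.
C5 has 4 σ bonds: steric number 4 → sp3.
C6 — 4 σ bonds. Steric number 4, so sp3.
C7 carries 4 σ bonds, giving a steric number of 4, so it is sp3.
C8: 4 σ bonds; 4 regions of electron density → sp3.
C9: 4 σ bonds; 4 regions of electron density → sp3.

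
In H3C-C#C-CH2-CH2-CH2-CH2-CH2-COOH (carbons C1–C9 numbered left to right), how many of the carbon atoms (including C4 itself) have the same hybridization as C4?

C4 is sp3 (only σ bonds).
C1: sp3 ✓
C2: sp
C3: sp
C4: sp3 ✓
C5: sp3 ✓
C6: sp3 ✓
C7: sp3 ✓
C8: sp3 ✓
C9: sp2
6 carbons are sp3.

6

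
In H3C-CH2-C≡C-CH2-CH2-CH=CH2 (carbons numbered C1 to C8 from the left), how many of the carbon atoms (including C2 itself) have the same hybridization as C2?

C2 is sp3 (only σ bonds).
C1: sp3 ✓
C2: sp3 ✓
C3: sp
C4: sp
C5: sp3 ✓
C6: sp3 ✓
C7: sp2
C8: sp2
4 carbons are sp3.

4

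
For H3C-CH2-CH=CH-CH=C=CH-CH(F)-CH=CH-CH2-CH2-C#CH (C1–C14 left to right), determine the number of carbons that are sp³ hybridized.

5

C1: sp3 ✓
C2: sp3 ✓
C3: sp2
C4: sp2
C5: sp2
C6: sp
C7: sp2
C8: sp3 ✓
C9: sp2
C10: sp2
C11: sp3 ✓
C12: sp3 ✓
C13: sp
C14: sp
C1, C2, C8, C11, C12 → 5 sp3 carbons.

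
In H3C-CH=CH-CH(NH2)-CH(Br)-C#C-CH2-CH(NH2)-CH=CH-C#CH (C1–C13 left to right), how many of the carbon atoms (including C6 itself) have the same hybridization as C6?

4

C6 is sp (two π bonds).
C1: sp3
C2: sp2
C3: sp2
C4: sp3
C5: sp3
C6: sp ✓
C7: sp ✓
C8: sp3
C9: sp3
C10: sp2
C11: sp2
C12: sp ✓
C13: sp ✓
4 carbons are sp.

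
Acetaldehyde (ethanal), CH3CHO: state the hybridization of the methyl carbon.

sp3

The methyl carbon: 4 σ bonds; 4 regions of electron density → sp3.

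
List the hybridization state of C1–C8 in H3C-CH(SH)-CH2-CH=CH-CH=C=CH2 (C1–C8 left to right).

C1: 4 σ bonds; 4 regions of electron density → sp3.
C2 carries 4 σ bonds, giving a steric number of 4, so it is sp3.
C3 — 4 σ bonds. Steric number 4, so sp3.
C4 is sp2: 3 σ bonds, plus one π bond, 3 electron-density regions.
C5 carries 3 σ bonds, plus one π bond, giving a steric number of 3, so it is sp2.
C6 is sp2: 3 σ bonds, plus one π bond, 3 electron-density regions.
C7 is sp: 2 σ bonds, plus two π bonds, 2 electron-density regions.
C8 has 3 σ bonds, plus one π bond: steric number 3 → sp2.

C1 sp3, C2 sp3, C3 sp3, C4 sp2, C5 sp2, C6 sp2, C7 sp, C8 sp2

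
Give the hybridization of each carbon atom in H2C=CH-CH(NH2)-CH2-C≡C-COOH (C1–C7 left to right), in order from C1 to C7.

C1: 3 σ bonds, plus one π bond — 3 electron domains, sp2.
C2 has 3 σ bonds, plus one π bond: steric number 3 → sp2.
C3 is sp3: 4 σ bonds, 4 electron-density regions.
C4 has 4 σ bonds: steric number 4 → sp3.
C5 is sp: 2 σ bonds, plus two π bonds, 2 electron-density regions.
C6 is sp: 2 σ bonds, plus two π bonds, 2 electron-density regions.
C7 carries 3 σ bonds, plus one π bond, giving a steric number of 3, so it is sp2.

C1 sp2, C2 sp2, C3 sp3, C4 sp3, C5 sp, C6 sp, C7 sp2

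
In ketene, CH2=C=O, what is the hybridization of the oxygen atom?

The oxygen atom (1 σ bond and 2 lone pairs, plus one π bond) has steric number 3: sp2.

sp²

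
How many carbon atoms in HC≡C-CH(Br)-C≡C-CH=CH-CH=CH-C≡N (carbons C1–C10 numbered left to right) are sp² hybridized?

4

C1: sp
C2: sp
C3: sp3
C4: sp
C5: sp
C6: sp2 ✓
C7: sp2 ✓
C8: sp2 ✓
C9: sp2 ✓
C10: sp
C6, C7, C8, C9 → 4 sp2 carbons.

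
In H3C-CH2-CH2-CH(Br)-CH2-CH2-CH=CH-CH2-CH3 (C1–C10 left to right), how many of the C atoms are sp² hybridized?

C1: sp3
C2: sp3
C3: sp3
C4: sp3
C5: sp3
C6: sp3
C7: sp2 ✓
C8: sp2 ✓
C9: sp3
C10: sp3
C7, C8 → 2 sp2 carbons.

2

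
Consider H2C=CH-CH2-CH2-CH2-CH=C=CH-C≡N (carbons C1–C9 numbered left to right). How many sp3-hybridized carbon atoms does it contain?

C1: sp2
C2: sp2
C3: sp3 ✓
C4: sp3 ✓
C5: sp3 ✓
C6: sp2
C7: sp
C8: sp2
C9: sp
C3, C4, C5 → 3 sp3 carbons.

3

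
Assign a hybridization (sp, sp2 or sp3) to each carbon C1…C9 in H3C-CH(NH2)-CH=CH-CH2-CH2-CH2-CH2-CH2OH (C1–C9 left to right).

C1 sp3, C2 sp3, C3 sp2, C4 sp2, C5 sp3, C6 sp3, C7 sp3, C8 sp3, C9 sp3

C1 (4 σ bonds) has steric number 4: sp3.
C2 has 4 σ bonds: steric number 4 → sp3.
C3 carries 3 σ bonds, plus one π bond, giving a steric number of 3, so it is sp2.
C4 carries 3 σ bonds, plus one π bond, giving a steric number of 3, so it is sp2.
C5 — 4 σ bonds. Steric number 4, so sp3.
C6 is sp3: 4 σ bonds, 4 electron-density regions.
C7 has 4 σ bonds: steric number 4 → sp3.
C8: 4 σ bonds; 4 regions of electron density → sp3.
C9 has 4 σ bonds: steric number 4 → sp3.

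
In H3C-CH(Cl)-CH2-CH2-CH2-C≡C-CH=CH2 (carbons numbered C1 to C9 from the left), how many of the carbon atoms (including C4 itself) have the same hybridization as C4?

C4 is sp3 (only σ bonds).
C1: sp3 ✓
C2: sp3 ✓
C3: sp3 ✓
C4: sp3 ✓
C5: sp3 ✓
C6: sp
C7: sp
C8: sp2
C9: sp2
5 carbons are sp3.

5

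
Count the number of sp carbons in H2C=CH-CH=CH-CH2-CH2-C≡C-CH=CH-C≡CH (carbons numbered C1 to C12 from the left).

4

C1: sp2
C2: sp2
C3: sp2
C4: sp2
C5: sp3
C6: sp3
C7: sp ✓
C8: sp ✓
C9: sp2
C10: sp2
C11: sp ✓
C12: sp ✓
C7, C8, C11, C12 → 4 sp carbons.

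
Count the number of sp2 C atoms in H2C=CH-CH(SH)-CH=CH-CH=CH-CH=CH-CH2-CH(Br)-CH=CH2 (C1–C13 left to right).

C1: sp2 ✓
C2: sp2 ✓
C3: sp3
C4: sp2 ✓
C5: sp2 ✓
C6: sp2 ✓
C7: sp2 ✓
C8: sp2 ✓
C9: sp2 ✓
C10: sp3
C11: sp3
C12: sp2 ✓
C13: sp2 ✓
C1, C2, C4, C5, C6, C7, C8, C9, C12, C13 → 10 sp2 carbons.

10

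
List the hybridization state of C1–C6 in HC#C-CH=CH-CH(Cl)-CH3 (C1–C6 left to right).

C1: 2 σ bonds, plus two π bonds; 2 regions of electron density → sp.
C2 is sp: 2 σ bonds, plus two π bonds, 2 electron-density regions.
C3: 3 σ bonds, plus one π bond; 3 regions of electron density → sp2.
C4: 3 σ bonds, plus one π bond — 3 electron domains, sp2.
C5: 4 σ bonds; 4 regions of electron density → sp3.
C6: 4 σ bonds; 4 regions of electron density → sp3.

C1 sp, C2 sp, C3 sp2, C4 sp2, C5 sp3, C6 sp3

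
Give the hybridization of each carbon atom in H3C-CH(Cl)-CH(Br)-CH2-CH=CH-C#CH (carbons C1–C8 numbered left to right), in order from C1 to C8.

C1 has 4 σ bonds: steric number 4 → sp3.
C2: 4 σ bonds; 4 regions of electron density → sp3.
C3 carries 4 σ bonds, giving a steric number of 4, so it is sp3.
C4 carries 4 σ bonds, giving a steric number of 4, so it is sp3.
C5: 3 σ bonds, plus one π bond; 3 regions of electron density → sp2.
C6 carries 3 σ bonds, plus one π bond, giving a steric number of 3, so it is sp2.
C7 — 2 σ bonds, plus two π bonds. Steric number 2, so sp.
C8: 2 σ bonds, plus two π bonds; 2 regions of electron density → sp.

C1 sp3, C2 sp3, C3 sp3, C4 sp3, C5 sp2, C6 sp2, C7 sp, C8 sp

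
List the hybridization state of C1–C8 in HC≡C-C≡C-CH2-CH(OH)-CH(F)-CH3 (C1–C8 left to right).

C1 sp, C2 sp, C3 sp, C4 sp, C5 sp3, C6 sp3, C7 sp3, C8 sp3

C1: 2 σ bonds, plus two π bonds — 2 electron domains, sp.
C2 is sp: 2 σ bonds, plus two π bonds, 2 electron-density regions.
C3 — 2 σ bonds, plus two π bonds. Steric number 2, so sp.
C4 is sp: 2 σ bonds, plus two π bonds, 2 electron-density regions.
C5 carries 4 σ bonds, giving a steric number of 4, so it is sp3.
C6 carries 4 σ bonds, giving a steric number of 4, so it is sp3.
C7 (4 σ bonds) has steric number 4: sp3.
C8 carries 4 σ bonds, giving a steric number of 4, so it is sp3.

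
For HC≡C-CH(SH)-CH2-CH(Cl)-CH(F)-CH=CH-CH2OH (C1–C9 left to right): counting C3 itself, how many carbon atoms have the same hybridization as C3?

C3 is sp3 (only σ bonds).
C1: sp
C2: sp
C3: sp3 ✓
C4: sp3 ✓
C5: sp3 ✓
C6: sp3 ✓
C7: sp2
C8: sp2
C9: sp3 ✓
5 carbons are sp3.

5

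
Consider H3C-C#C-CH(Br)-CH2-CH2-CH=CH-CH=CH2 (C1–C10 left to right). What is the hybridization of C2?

sp

C2 has 2 σ bonds, plus two π bonds: steric number 2 → sp.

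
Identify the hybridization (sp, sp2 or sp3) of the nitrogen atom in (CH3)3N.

sp^3

The nitrogen atom carries 3 σ bonds and 1 lone pair, giving a steric number of 4, so it is sp3.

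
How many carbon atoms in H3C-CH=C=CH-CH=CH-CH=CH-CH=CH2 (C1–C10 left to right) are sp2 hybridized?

8

C1: sp3
C2: sp2 ✓
C3: sp
C4: sp2 ✓
C5: sp2 ✓
C6: sp2 ✓
C7: sp2 ✓
C8: sp2 ✓
C9: sp2 ✓
C10: sp2 ✓
C2, C4, C5, C6, C7, C8, C9, C10 → 8 sp2 carbons.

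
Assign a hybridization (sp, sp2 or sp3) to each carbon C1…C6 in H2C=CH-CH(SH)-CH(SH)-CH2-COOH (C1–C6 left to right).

C1 has 3 σ bonds, plus one π bond: steric number 3 → sp2.
C2 carries 3 σ bonds, plus one π bond, giving a steric number of 3, so it is sp2.
C3: 4 σ bonds — 4 electron domains, sp3.
C4 — 4 σ bonds. Steric number 4, so sp3.
C5 carries 4 σ bonds, giving a steric number of 4, so it is sp3.
C6 is sp2: 3 σ bonds, plus one π bond, 3 electron-density regions.

C1 sp2, C2 sp2, C3 sp3, C4 sp3, C5 sp3, C6 sp2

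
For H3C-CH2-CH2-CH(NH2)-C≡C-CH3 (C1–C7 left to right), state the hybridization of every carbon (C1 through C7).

C1 sp3, C2 sp3, C3 sp3, C4 sp3, C5 sp, C6 sp, C7 sp3

C1 — 4 σ bonds. Steric number 4, so sp3.
C2 is sp3: 4 σ bonds, 4 electron-density regions.
C3 has 4 σ bonds: steric number 4 → sp3.
C4 carries 4 σ bonds, giving a steric number of 4, so it is sp3.
C5 is sp: 2 σ bonds, plus two π bonds, 2 electron-density regions.
C6 (2 σ bonds, plus two π bonds) has steric number 2: sp.
C7: 4 σ bonds; 4 regions of electron density → sp3.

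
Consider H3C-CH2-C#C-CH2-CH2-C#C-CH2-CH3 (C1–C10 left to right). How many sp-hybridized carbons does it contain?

C1: sp3
C2: sp3
C3: sp ✓
C4: sp ✓
C5: sp3
C6: sp3
C7: sp ✓
C8: sp ✓
C9: sp3
C10: sp3
C3, C4, C7, C8 → 4 sp carbons.

4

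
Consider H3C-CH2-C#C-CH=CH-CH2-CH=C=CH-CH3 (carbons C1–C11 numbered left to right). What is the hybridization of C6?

C6 has 3 σ bonds, plus one π bond: steric number 3 → sp2.

sp²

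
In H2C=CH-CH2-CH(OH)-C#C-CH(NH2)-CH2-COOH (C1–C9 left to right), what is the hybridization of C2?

C2: 3 σ bonds, plus one π bond — 3 electron domains, sp2.

sp^2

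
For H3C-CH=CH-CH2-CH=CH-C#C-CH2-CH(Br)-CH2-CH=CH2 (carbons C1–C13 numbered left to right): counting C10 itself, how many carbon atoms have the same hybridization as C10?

5

C10 is sp3 (only σ bonds).
C1: sp3 ✓
C2: sp2
C3: sp2
C4: sp3 ✓
C5: sp2
C6: sp2
C7: sp
C8: sp
C9: sp3 ✓
C10: sp3 ✓
C11: sp3 ✓
C12: sp2
C13: sp2
5 carbons are sp3.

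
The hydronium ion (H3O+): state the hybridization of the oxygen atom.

Three σ bonds + one lone pair = steric number 4 → sp3.

sp3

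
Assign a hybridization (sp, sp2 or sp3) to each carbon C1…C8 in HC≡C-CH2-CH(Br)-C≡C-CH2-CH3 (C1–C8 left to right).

C1: 2 σ bonds, plus two π bonds — 2 electron domains, sp.
C2 is sp: 2 σ bonds, plus two π bonds, 2 electron-density regions.
C3 (4 σ bonds) has steric number 4: sp3.
C4 is sp3: 4 σ bonds, 4 electron-density regions.
C5 carries 2 σ bonds, plus two π bonds, giving a steric number of 2, so it is sp.
C6 carries 2 σ bonds, plus two π bonds, giving a steric number of 2, so it is sp.
C7: 4 σ bonds; 4 regions of electron density → sp3.
C8 has 4 σ bonds: steric number 4 → sp3.

C1 sp, C2 sp, C3 sp3, C4 sp3, C5 sp, C6 sp, C7 sp3, C8 sp3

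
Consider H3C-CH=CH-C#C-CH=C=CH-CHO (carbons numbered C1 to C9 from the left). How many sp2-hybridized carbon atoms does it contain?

C1: sp3
C2: sp2 ✓
C3: sp2 ✓
C4: sp
C5: sp
C6: sp2 ✓
C7: sp
C8: sp2 ✓
C9: sp2 ✓
C2, C3, C6, C8, C9 → 5 sp2 carbons.

5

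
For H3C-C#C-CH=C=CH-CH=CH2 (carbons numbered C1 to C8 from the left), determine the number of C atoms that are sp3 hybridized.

1

C1: sp3 ✓
C2: sp
C3: sp
C4: sp2
C5: sp
C6: sp2
C7: sp2
C8: sp2
C1 → 1 sp3 carbon.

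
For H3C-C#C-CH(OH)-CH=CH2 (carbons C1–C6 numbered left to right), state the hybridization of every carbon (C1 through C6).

C1 has 4 σ bonds: steric number 4 → sp3.
C2 (2 σ bonds, plus two π bonds) has steric number 2: sp.
C3: 2 σ bonds, plus two π bonds — 2 electron domains, sp.
C4 (4 σ bonds) has steric number 4: sp3.
C5: 3 σ bonds, plus one π bond — 3 electron domains, sp2.
C6 (3 σ bonds, plus one π bond) has steric number 3: sp2.

C1 sp3, C2 sp, C3 sp, C4 sp3, C5 sp2, C6 sp2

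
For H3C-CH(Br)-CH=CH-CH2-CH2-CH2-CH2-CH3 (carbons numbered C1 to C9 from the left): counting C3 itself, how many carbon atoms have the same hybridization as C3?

C3 is sp2 (one π bond).
C1: sp3
C2: sp3
C3: sp2 ✓
C4: sp2 ✓
C5: sp3
C6: sp3
C7: sp3
C8: sp3
C9: sp3
2 carbons are sp2.

2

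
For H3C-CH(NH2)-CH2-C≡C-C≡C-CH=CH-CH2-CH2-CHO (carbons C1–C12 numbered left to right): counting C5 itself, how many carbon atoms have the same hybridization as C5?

C5 is sp (two π bonds).
C1: sp3
C2: sp3
C3: sp3
C4: sp ✓
C5: sp ✓
C6: sp ✓
C7: sp ✓
C8: sp2
C9: sp2
C10: sp3
C11: sp3
C12: sp2
4 carbons are sp.

4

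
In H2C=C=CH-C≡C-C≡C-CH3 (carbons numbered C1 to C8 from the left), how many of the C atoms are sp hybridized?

5

C1: sp2
C2: sp ✓
C3: sp2
C4: sp ✓
C5: sp ✓
C6: sp ✓
C7: sp ✓
C8: sp3
C2, C4, C5, C6, C7 → 5 sp carbons.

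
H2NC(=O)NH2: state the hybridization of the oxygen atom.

sp^2

The oxygen atom is sp2: 1 σ bond and 2 lone pairs, plus one π bond, 3 electron-density regions.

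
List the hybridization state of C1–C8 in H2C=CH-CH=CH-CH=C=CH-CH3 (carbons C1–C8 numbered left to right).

C1 sp2, C2 sp2, C3 sp2, C4 sp2, C5 sp2, C6 sp, C7 sp2, C8 sp3

C1 carries 3 σ bonds, plus one π bond, giving a steric number of 3, so it is sp2.
C2: 3 σ bonds, plus one π bond; 3 regions of electron density → sp2.
C3 is sp2: 3 σ bonds, plus one π bond, 3 electron-density regions.
C4 (3 σ bonds, plus one π bond) has steric number 3: sp2.
C5 carries 3 σ bonds, plus one π bond, giving a steric number of 3, so it is sp2.
C6: 2 σ bonds, plus two π bonds — 2 electron domains, sp.
C7: 3 σ bonds, plus one π bond — 3 electron domains, sp2.
C8: 4 σ bonds; 4 regions of electron density → sp3.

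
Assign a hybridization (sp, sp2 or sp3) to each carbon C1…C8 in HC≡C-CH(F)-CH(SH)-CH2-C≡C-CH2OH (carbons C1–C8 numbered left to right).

C1 (2 σ bonds, plus two π bonds) has steric number 2: sp.
C2: 2 σ bonds, plus two π bonds; 2 regions of electron density → sp.
C3 is sp3: 4 σ bonds, 4 electron-density regions.
C4 carries 4 σ bonds, giving a steric number of 4, so it is sp3.
C5: 4 σ bonds — 4 electron domains, sp3.
C6 (2 σ bonds, plus two π bonds) has steric number 2: sp.
C7: 2 σ bonds, plus two π bonds — 2 electron domains, sp.
C8 carries 4 σ bonds, giving a steric number of 4, so it is sp3.

C1 sp, C2 sp, C3 sp3, C4 sp3, C5 sp3, C6 sp, C7 sp, C8 sp3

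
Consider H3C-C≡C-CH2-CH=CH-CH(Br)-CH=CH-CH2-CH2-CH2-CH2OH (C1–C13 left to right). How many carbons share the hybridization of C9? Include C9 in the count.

4

C9 is sp2 (one π bond).
C1: sp3
C2: sp
C3: sp
C4: sp3
C5: sp2 ✓
C6: sp2 ✓
C7: sp3
C8: sp2 ✓
C9: sp2 ✓
C10: sp3
C11: sp3
C12: sp3
C13: sp3
4 carbons are sp2.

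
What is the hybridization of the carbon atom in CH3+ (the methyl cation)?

sp^2

Three σ bonds to H, empty p orbital → sp2, trigonal planar.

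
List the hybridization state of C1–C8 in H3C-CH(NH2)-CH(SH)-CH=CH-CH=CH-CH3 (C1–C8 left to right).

C1 (4 σ bonds) has steric number 4: sp3.
C2: 4 σ bonds — 4 electron domains, sp3.
C3 is sp3: 4 σ bonds, 4 electron-density regions.
C4 has 3 σ bonds, plus one π bond: steric number 3 → sp2.
C5 has 3 σ bonds, plus one π bond: steric number 3 → sp2.
C6 has 3 σ bonds, plus one π bond: steric number 3 → sp2.
C7 is sp2: 3 σ bonds, plus one π bond, 3 electron-density regions.
C8 (4 σ bonds) has steric number 4: sp3.

C1 sp3, C2 sp3, C3 sp3, C4 sp2, C5 sp2, C6 sp2, C7 sp2, C8 sp3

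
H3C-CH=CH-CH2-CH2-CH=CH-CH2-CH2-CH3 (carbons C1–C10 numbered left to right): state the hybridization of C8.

C8 — 4 σ bonds. Steric number 4, so sp3.

sp³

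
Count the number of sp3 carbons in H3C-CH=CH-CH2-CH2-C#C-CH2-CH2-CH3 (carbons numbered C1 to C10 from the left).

C1: sp3 ✓
C2: sp2
C3: sp2
C4: sp3 ✓
C5: sp3 ✓
C6: sp
C7: sp
C8: sp3 ✓
C9: sp3 ✓
C10: sp3 ✓
C1, C4, C5, C8, C9, C10 → 6 sp3 carbons.

6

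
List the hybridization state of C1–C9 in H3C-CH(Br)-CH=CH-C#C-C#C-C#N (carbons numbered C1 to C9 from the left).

C1 (4 σ bonds) has steric number 4: sp3.
C2 is sp3: 4 σ bonds, 4 electron-density regions.
C3 (3 σ bonds, plus one π bond) has steric number 3: sp2.
C4 — 3 σ bonds, plus one π bond. Steric number 3, so sp2.
C5 is sp: 2 σ bonds, plus two π bonds, 2 electron-density regions.
C6 is sp: 2 σ bonds, plus two π bonds, 2 electron-density regions.
C7 (2 σ bonds, plus two π bonds) has steric number 2: sp.
C8 is sp: 2 σ bonds, plus two π bonds, 2 electron-density regions.
C9 carries 2 σ bonds, plus two π bonds, giving a steric number of 2, so it is sp.

C1 sp3, C2 sp3, C3 sp2, C4 sp2, C5 sp, C6 sp, C7 sp, C8 sp, C9 sp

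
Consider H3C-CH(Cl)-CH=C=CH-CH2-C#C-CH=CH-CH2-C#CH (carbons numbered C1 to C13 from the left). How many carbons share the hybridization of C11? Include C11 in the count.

C11 is sp3 (only σ bonds).
C1: sp3 ✓
C2: sp3 ✓
C3: sp2
C4: sp
C5: sp2
C6: sp3 ✓
C7: sp
C8: sp
C9: sp2
C10: sp2
C11: sp3 ✓
C12: sp
C13: sp
4 carbons are sp3.

4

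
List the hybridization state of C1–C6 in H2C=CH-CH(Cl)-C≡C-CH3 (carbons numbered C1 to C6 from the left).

C1 sp2, C2 sp2, C3 sp3, C4 sp, C5 sp, C6 sp3

C1: 3 σ bonds, plus one π bond — 3 electron domains, sp2.
C2: 3 σ bonds, plus one π bond — 3 electron domains, sp2.
C3: 4 σ bonds — 4 electron domains, sp3.
C4 — 2 σ bonds, plus two π bonds. Steric number 2, so sp.
C5 carries 2 σ bonds, plus two π bonds, giving a steric number of 2, so it is sp.
C6 carries 4 σ bonds, giving a steric number of 4, so it is sp3.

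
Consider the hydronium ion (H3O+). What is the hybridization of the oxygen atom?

sp³

Three σ bonds + one lone pair = steric number 4 → sp3.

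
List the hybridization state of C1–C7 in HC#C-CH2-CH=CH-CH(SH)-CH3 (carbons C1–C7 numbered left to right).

C1 sp, C2 sp, C3 sp3, C4 sp2, C5 sp2, C6 sp3, C7 sp3

C1 (2 σ bonds, plus two π bonds) has steric number 2: sp.
C2 (2 σ bonds, plus two π bonds) has steric number 2: sp.
C3: 4 σ bonds; 4 regions of electron density → sp3.
C4 is sp2: 3 σ bonds, plus one π bond, 3 electron-density regions.
C5 — 3 σ bonds, plus one π bond. Steric number 3, so sp2.
C6: 4 σ bonds — 4 electron domains, sp3.
C7 carries 4 σ bonds, giving a steric number of 4, so it is sp3.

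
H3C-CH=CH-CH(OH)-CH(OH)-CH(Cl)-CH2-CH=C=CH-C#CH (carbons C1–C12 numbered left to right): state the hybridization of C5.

sp³

C5 is sp3: 4 σ bonds, 4 electron-density regions.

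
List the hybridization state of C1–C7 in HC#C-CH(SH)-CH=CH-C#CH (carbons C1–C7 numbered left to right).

C1 sp, C2 sp, C3 sp3, C4 sp2, C5 sp2, C6 sp, C7 sp

C1: 2 σ bonds, plus two π bonds — 2 electron domains, sp.
C2 is sp: 2 σ bonds, plus two π bonds, 2 electron-density regions.
C3: 4 σ bonds — 4 electron domains, sp3.
C4: 3 σ bonds, plus one π bond; 3 regions of electron density → sp2.
C5: 3 σ bonds, plus one π bond — 3 electron domains, sp2.
C6 carries 2 σ bonds, plus two π bonds, giving a steric number of 2, so it is sp.
C7 is sp: 2 σ bonds, plus two π bonds, 2 electron-density regions.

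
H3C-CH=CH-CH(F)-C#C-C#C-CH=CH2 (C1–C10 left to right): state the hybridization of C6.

C6: 2 σ bonds, plus two π bonds — 2 electron domains, sp.

sp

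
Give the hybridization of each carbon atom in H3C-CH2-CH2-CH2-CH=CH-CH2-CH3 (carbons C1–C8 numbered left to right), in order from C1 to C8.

C1 (4 σ bonds) has steric number 4: sp3.
C2 (4 σ bonds) has steric number 4: sp3.
C3: 4 σ bonds — 4 electron domains, sp3.
C4: 4 σ bonds; 4 regions of electron density → sp3.
C5: 3 σ bonds, plus one π bond; 3 regions of electron density → sp2.
C6 carries 3 σ bonds, plus one π bond, giving a steric number of 3, so it is sp2.
C7 has 4 σ bonds: steric number 4 → sp3.
C8: 4 σ bonds — 4 electron domains, sp3.

C1 sp3, C2 sp3, C3 sp3, C4 sp3, C5 sp2, C6 sp2, C7 sp3, C8 sp3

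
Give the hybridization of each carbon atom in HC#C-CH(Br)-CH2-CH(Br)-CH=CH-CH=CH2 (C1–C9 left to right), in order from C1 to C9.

C1: 2 σ bonds, plus two π bonds; 2 regions of electron density → sp.
C2 — 2 σ bonds, plus two π bonds. Steric number 2, so sp.
C3 is sp3: 4 σ bonds, 4 electron-density regions.
C4 is sp3: 4 σ bonds, 4 electron-density regions.
C5 carries 4 σ bonds, giving a steric number of 4, so it is sp3.
C6 — 3 σ bonds, plus one π bond. Steric number 3, so sp2.
C7 — 3 σ bonds, plus one π bond. Steric number 3, so sp2.
C8 — 3 σ bonds, plus one π bond. Steric number 3, so sp2.
C9 — 3 σ bonds, plus one π bond. Steric number 3, so sp2.

C1 sp, C2 sp, C3 sp3, C4 sp3, C5 sp3, C6 sp2, C7 sp2, C8 sp2, C9 sp2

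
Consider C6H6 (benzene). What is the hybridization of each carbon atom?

sp2

Every ring carbon has three σ bonds and contributes one p electron to the aromatic π system.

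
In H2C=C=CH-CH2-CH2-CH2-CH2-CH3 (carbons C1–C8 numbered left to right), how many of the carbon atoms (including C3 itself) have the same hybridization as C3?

2

C3 is sp2 (one π bond).
C1: sp2 ✓
C2: sp
C3: sp2 ✓
C4: sp3
C5: sp3
C6: sp3
C7: sp3
C8: sp3
2 carbons are sp2.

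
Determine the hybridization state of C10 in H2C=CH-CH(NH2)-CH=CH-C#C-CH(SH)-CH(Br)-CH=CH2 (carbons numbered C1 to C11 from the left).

C10: 3 σ bonds, plus one π bond; 3 regions of electron density → sp2.

sp²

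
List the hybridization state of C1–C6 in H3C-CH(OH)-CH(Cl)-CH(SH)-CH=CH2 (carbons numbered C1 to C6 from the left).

C1 is sp3: 4 σ bonds, 4 electron-density regions.
C2 is sp3: 4 σ bonds, 4 electron-density regions.
C3 carries 4 σ bonds, giving a steric number of 4, so it is sp3.
C4 — 4 σ bonds. Steric number 4, so sp3.
C5 — 3 σ bonds, plus one π bond. Steric number 3, so sp2.
C6 is sp2: 3 σ bonds, plus one π bond, 3 electron-density regions.

C1 sp3, C2 sp3, C3 sp3, C4 sp3, C5 sp2, C6 sp2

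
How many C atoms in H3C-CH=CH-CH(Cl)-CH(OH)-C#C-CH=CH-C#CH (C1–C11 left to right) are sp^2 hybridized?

4

C1: sp3
C2: sp2 ✓
C3: sp2 ✓
C4: sp3
C5: sp3
C6: sp
C7: sp
C8: sp2 ✓
C9: sp2 ✓
C10: sp
C11: sp
C2, C3, C8, C9 → 4 sp2 carbons.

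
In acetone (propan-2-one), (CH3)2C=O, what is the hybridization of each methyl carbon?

sp3

Each methyl carbon has 4 σ bonds: steric number 4 → sp3.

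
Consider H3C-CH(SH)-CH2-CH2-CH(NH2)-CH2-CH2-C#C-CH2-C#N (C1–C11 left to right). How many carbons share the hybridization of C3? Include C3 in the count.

8

C3 is sp3 (only σ bonds).
C1: sp3 ✓
C2: sp3 ✓
C3: sp3 ✓
C4: sp3 ✓
C5: sp3 ✓
C6: sp3 ✓
C7: sp3 ✓
C8: sp
C9: sp
C10: sp3 ✓
C11: sp
8 carbons are sp3.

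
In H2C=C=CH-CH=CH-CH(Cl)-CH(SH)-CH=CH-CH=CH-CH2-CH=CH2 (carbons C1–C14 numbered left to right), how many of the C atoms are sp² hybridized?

10

C1: sp2 ✓
C2: sp
C3: sp2 ✓
C4: sp2 ✓
C5: sp2 ✓
C6: sp3
C7: sp3
C8: sp2 ✓
C9: sp2 ✓
C10: sp2 ✓
C11: sp2 ✓
C12: sp3
C13: sp2 ✓
C14: sp2 ✓
C1, C3, C4, C5, C8, C9, C10, C11, C13, C14 → 10 sp2 carbons.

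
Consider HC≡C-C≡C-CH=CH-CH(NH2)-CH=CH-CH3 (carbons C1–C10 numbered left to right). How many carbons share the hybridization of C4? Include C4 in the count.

4

C4 is sp (two π bonds).
C1: sp ✓
C2: sp ✓
C3: sp ✓
C4: sp ✓
C5: sp2
C6: sp2
C7: sp3
C8: sp2
C9: sp2
C10: sp3
4 carbons are sp.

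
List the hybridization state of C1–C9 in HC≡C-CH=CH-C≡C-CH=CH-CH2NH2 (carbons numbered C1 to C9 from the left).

C1 sp, C2 sp, C3 sp2, C4 sp2, C5 sp, C6 sp, C7 sp2, C8 sp2, C9 sp3

C1 has 2 σ bonds, plus two π bonds: steric number 2 → sp.
C2: 2 σ bonds, plus two π bonds — 2 electron domains, sp.
C3 has 3 σ bonds, plus one π bond: steric number 3 → sp2.
C4 — 3 σ bonds, plus one π bond. Steric number 3, so sp2.
C5 carries 2 σ bonds, plus two π bonds, giving a steric number of 2, so it is sp.
C6 has 2 σ bonds, plus two π bonds: steric number 2 → sp.
C7 (3 σ bonds, plus one π bond) has steric number 3: sp2.
C8 has 3 σ bonds, plus one π bond: steric number 3 → sp2.
C9 — 4 σ bonds. Steric number 4, so sp3.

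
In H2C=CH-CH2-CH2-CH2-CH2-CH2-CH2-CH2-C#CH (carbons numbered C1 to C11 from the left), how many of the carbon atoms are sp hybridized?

2

C1: sp2
C2: sp2
C3: sp3
C4: sp3
C5: sp3
C6: sp3
C7: sp3
C8: sp3
C9: sp3
C10: sp ✓
C11: sp ✓
C10, C11 → 2 sp carbons.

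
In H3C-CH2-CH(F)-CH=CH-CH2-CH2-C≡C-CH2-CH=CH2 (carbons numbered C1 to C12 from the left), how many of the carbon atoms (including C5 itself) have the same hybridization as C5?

4

C5 is sp2 (one π bond).
C1: sp3
C2: sp3
C3: sp3
C4: sp2 ✓
C5: sp2 ✓
C6: sp3
C7: sp3
C8: sp
C9: sp
C10: sp3
C11: sp2 ✓
C12: sp2 ✓
4 carbons are sp2.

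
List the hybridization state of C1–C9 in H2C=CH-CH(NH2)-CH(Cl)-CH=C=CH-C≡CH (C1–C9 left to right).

C1 sp2, C2 sp2, C3 sp3, C4 sp3, C5 sp2, C6 sp, C7 sp2, C8 sp, C9 sp

C1: 3 σ bonds, plus one π bond; 3 regions of electron density → sp2.
C2 is sp2: 3 σ bonds, plus one π bond, 3 electron-density regions.
C3 — 4 σ bonds. Steric number 4, so sp3.
C4: 4 σ bonds; 4 regions of electron density → sp3.
C5 has 3 σ bonds, plus one π bond: steric number 3 → sp2.
C6 carries 2 σ bonds, plus two π bonds, giving a steric number of 2, so it is sp.
C7 (3 σ bonds, plus one π bond) has steric number 3: sp2.
C8 has 2 σ bonds, plus two π bonds: steric number 2 → sp.
C9: 2 σ bonds, plus two π bonds — 2 electron domains, sp.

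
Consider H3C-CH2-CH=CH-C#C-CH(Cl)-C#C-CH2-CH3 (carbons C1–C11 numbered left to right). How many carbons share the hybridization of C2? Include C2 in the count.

C2 is sp3 (only σ bonds).
C1: sp3 ✓
C2: sp3 ✓
C3: sp2
C4: sp2
C5: sp
C6: sp
C7: sp3 ✓
C8: sp
C9: sp
C10: sp3 ✓
C11: sp3 ✓
5 carbons are sp3.

5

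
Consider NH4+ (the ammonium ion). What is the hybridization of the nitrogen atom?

sp^3

Four σ bonds, no lone pair → sp3, tetrahedral.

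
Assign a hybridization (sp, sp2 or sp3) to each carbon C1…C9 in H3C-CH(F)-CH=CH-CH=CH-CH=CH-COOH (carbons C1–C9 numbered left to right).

C1 sp3, C2 sp3, C3 sp2, C4 sp2, C5 sp2, C6 sp2, C7 sp2, C8 sp2, C9 sp2

C1: 4 σ bonds; 4 regions of electron density → sp3.
C2: 4 σ bonds; 4 regions of electron density → sp3.
C3 (3 σ bonds, plus one π bond) has steric number 3: sp2.
C4 — 3 σ bonds, plus one π bond. Steric number 3, so sp2.
C5: 3 σ bonds, plus one π bond; 3 regions of electron density → sp2.
C6 carries 3 σ bonds, plus one π bond, giving a steric number of 3, so it is sp2.
C7: 3 σ bonds, plus one π bond; 3 regions of electron density → sp2.
C8: 3 σ bonds, plus one π bond — 3 electron domains, sp2.
C9: 3 σ bonds, plus one π bond — 3 electron domains, sp2.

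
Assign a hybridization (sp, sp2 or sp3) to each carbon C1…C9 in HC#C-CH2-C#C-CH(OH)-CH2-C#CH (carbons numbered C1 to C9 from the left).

C1 sp, C2 sp, C3 sp3, C4 sp, C5 sp, C6 sp3, C7 sp3, C8 sp, C9 sp

C1 carries 2 σ bonds, plus two π bonds, giving a steric number of 2, so it is sp.
C2: 2 σ bonds, plus two π bonds; 2 regions of electron density → sp.
C3 (4 σ bonds) has steric number 4: sp3.
C4 carries 2 σ bonds, plus two π bonds, giving a steric number of 2, so it is sp.
C5 has 2 σ bonds, plus two π bonds: steric number 2 → sp.
C6 carries 4 σ bonds, giving a steric number of 4, so it is sp3.
C7 has 4 σ bonds: steric number 4 → sp3.
C8 carries 2 σ bonds, plus two π bonds, giving a steric number of 2, so it is sp.
C9: 2 σ bonds, plus two π bonds — 2 electron domains, sp.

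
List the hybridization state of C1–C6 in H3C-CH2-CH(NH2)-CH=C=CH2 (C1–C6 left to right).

C1: 4 σ bonds — 4 electron domains, sp3.
C2 has 4 σ bonds: steric number 4 → sp3.
C3: 4 σ bonds — 4 electron domains, sp3.
C4 — 3 σ bonds, plus one π bond. Steric number 3, so sp2.
C5: 2 σ bonds, plus two π bonds — 2 electron domains, sp.
C6 has 3 σ bonds, plus one π bond: steric number 3 → sp2.

C1 sp3, C2 sp3, C3 sp3, C4 sp2, C5 sp, C6 sp2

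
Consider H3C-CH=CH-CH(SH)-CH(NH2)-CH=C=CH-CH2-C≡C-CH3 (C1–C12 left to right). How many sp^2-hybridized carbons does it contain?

4

C1: sp3
C2: sp2 ✓
C3: sp2 ✓
C4: sp3
C5: sp3
C6: sp2 ✓
C7: sp
C8: sp2 ✓
C9: sp3
C10: sp
C11: sp
C12: sp3
C2, C3, C6, C8 → 4 sp2 carbons.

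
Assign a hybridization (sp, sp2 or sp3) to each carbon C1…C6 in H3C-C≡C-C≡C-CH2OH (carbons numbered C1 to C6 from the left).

C1 (4 σ bonds) has steric number 4: sp3.
C2: 2 σ bonds, plus two π bonds; 2 regions of electron density → sp.
C3 (2 σ bonds, plus two π bonds) has steric number 2: sp.
C4: 2 σ bonds, plus two π bonds — 2 electron domains, sp.
C5 has 2 σ bonds, plus two π bonds: steric number 2 → sp.
C6: 4 σ bonds; 4 regions of electron density → sp3.

C1 sp3, C2 sp, C3 sp, C4 sp, C5 sp, C6 sp3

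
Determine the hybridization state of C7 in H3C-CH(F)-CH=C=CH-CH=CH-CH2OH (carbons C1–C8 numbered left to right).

C7: 3 σ bonds, plus one π bond; 3 regions of electron density → sp2.

sp²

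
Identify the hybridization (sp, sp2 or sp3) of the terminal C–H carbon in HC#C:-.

The terminal C–H carbon is sp: 2 σ bonds, plus two π bonds, 2 electron-density regions.

sp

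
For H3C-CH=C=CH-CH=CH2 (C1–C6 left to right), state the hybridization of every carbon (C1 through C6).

C1 is sp3: 4 σ bonds, 4 electron-density regions.
C2: 3 σ bonds, plus one π bond; 3 regions of electron density → sp2.
C3 has 2 σ bonds, plus two π bonds: steric number 2 → sp.
C4 — 3 σ bonds, plus one π bond. Steric number 3, so sp2.
C5 — 3 σ bonds, plus one π bond. Steric number 3, so sp2.
C6 — 3 σ bonds, plus one π bond. Steric number 3, so sp2.

C1 sp3, C2 sp2, C3 sp, C4 sp2, C5 sp2, C6 sp2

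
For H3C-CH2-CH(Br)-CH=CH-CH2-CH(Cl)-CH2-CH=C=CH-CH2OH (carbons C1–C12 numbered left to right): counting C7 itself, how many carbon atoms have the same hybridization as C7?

7

C7 is sp3 (only σ bonds).
C1: sp3 ✓
C2: sp3 ✓
C3: sp3 ✓
C4: sp2
C5: sp2
C6: sp3 ✓
C7: sp3 ✓
C8: sp3 ✓
C9: sp2
C10: sp
C11: sp2
C12: sp3 ✓
7 carbons are sp3.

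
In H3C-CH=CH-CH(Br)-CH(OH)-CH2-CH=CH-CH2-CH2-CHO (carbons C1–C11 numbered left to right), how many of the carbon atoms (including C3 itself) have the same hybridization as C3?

5

C3 is sp2 (one π bond).
C1: sp3
C2: sp2 ✓
C3: sp2 ✓
C4: sp3
C5: sp3
C6: sp3
C7: sp2 ✓
C8: sp2 ✓
C9: sp3
C10: sp3
C11: sp2 ✓
5 carbons are sp2.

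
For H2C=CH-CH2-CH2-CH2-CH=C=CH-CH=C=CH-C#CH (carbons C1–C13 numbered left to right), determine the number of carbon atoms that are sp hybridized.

4

C1: sp2
C2: sp2
C3: sp3
C4: sp3
C5: sp3
C6: sp2
C7: sp ✓
C8: sp2
C9: sp2
C10: sp ✓
C11: sp2
C12: sp ✓
C13: sp ✓
C7, C10, C12, C13 → 4 sp carbons.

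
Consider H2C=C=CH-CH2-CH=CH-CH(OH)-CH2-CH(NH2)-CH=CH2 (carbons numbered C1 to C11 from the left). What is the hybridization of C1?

sp2

C1 (3 σ bonds, plus one π bond) has steric number 3: sp2.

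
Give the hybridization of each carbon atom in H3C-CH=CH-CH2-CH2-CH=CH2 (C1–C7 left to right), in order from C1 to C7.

C1: 4 σ bonds — 4 electron domains, sp3.
C2 (3 σ bonds, plus one π bond) has steric number 3: sp2.
C3: 3 σ bonds, plus one π bond; 3 regions of electron density → sp2.
C4 — 4 σ bonds. Steric number 4, so sp3.
C5 (4 σ bonds) has steric number 4: sp3.
C6 has 3 σ bonds, plus one π bond: steric number 3 → sp2.
C7 (3 σ bonds, plus one π bond) has steric number 3: sp2.

C1 sp3, C2 sp2, C3 sp2, C4 sp3, C5 sp3, C6 sp2, C7 sp2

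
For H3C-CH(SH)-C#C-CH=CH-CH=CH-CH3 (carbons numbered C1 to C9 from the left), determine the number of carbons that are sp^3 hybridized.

C1: sp3 ✓
C2: sp3 ✓
C3: sp
C4: sp
C5: sp2
C6: sp2
C7: sp2
C8: sp2
C9: sp3 ✓
C1, C2, C9 → 3 sp3 carbons.

3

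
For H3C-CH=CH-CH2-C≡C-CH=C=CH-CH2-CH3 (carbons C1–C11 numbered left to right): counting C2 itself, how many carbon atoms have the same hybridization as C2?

C2 is sp2 (one π bond).
C1: sp3
C2: sp2 ✓
C3: sp2 ✓
C4: sp3
C5: sp
C6: sp
C7: sp2 ✓
C8: sp
C9: sp2 ✓
C10: sp3
C11: sp3
4 carbons are sp2.

4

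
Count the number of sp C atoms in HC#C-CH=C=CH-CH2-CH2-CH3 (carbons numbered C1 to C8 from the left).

C1: sp ✓
C2: sp ✓
C3: sp2
C4: sp ✓
C5: sp2
C6: sp3
C7: sp3
C8: sp3
C1, C2, C4 → 3 sp carbons.

3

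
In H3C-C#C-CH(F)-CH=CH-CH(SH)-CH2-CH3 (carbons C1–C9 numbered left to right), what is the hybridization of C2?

C2 has 2 σ bonds, plus two π bonds: steric number 2 → sp.

sp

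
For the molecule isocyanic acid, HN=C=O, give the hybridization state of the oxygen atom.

The oxygen atom has 1 σ bond and 2 lone pairs, plus one π bond: steric number 3 → sp2.

sp²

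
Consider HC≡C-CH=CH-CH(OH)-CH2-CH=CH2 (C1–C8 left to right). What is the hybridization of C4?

C4 — 3 σ bonds, plus one π bond. Steric number 3, so sp2.

sp^2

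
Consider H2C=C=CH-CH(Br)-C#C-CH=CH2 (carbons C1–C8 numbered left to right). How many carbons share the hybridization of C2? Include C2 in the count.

3

C2 is sp (two π bonds).
C1: sp2
C2: sp ✓
C3: sp2
C4: sp3
C5: sp ✓
C6: sp ✓
C7: sp2
C8: sp2
3 carbons are sp.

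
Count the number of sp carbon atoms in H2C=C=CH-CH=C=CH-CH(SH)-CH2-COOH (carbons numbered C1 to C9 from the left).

2

C1: sp2
C2: sp ✓
C3: sp2
C4: sp2
C5: sp ✓
C6: sp2
C7: sp3
C8: sp3
C9: sp2
C2, C5 → 2 sp carbons.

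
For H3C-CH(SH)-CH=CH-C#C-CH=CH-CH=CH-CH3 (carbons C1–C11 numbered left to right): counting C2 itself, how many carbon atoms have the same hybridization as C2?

C2 is sp3 (only σ bonds).
C1: sp3 ✓
C2: sp3 ✓
C3: sp2
C4: sp2
C5: sp
C6: sp
C7: sp2
C8: sp2
C9: sp2
C10: sp2
C11: sp3 ✓
3 carbons are sp3.

3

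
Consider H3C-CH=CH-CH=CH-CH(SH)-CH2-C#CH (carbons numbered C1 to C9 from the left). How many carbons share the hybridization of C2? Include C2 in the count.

C2 is sp2 (one π bond).
C1: sp3
C2: sp2 ✓
C3: sp2 ✓
C4: sp2 ✓
C5: sp2 ✓
C6: sp3
C7: sp3
C8: sp
C9: sp
4 carbons are sp2.

4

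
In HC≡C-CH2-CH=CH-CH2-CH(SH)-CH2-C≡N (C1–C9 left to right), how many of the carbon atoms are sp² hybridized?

C1: sp
C2: sp
C3: sp3
C4: sp2 ✓
C5: sp2 ✓
C6: sp3
C7: sp3
C8: sp3
C9: sp
C4, C5 → 2 sp2 carbons.

2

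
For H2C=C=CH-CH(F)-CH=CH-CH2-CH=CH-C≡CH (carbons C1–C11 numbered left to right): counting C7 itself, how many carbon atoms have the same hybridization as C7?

2

C7 is sp3 (only σ bonds).
C1: sp2
C2: sp
C3: sp2
C4: sp3 ✓
C5: sp2
C6: sp2
C7: sp3 ✓
C8: sp2
C9: sp2
C10: sp
C11: sp
2 carbons are sp3.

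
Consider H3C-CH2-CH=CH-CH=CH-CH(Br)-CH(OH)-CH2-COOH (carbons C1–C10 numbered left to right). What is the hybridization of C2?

C2 (4 σ bonds) has steric number 4: sp3.

sp3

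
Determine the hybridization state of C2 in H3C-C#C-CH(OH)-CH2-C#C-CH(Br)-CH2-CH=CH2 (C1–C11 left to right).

C2 carries 2 σ bonds, plus two π bonds, giving a steric number of 2, so it is sp.

sp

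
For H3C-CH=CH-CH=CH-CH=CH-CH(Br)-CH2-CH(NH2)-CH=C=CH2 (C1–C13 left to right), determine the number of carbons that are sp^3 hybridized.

C1: sp3 ✓
C2: sp2
C3: sp2
C4: sp2
C5: sp2
C6: sp2
C7: sp2
C8: sp3 ✓
C9: sp3 ✓
C10: sp3 ✓
C11: sp2
C12: sp
C13: sp2
C1, C8, C9, C10 → 4 sp3 carbons.

4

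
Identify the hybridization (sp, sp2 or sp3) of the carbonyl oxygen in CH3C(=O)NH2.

The carbonyl oxygen — 1 σ bond and 2 lone pairs, plus one π bond. Steric number 3, so sp2.

sp2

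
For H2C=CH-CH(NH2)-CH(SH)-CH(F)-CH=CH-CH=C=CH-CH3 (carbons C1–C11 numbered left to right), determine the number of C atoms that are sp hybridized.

1

C1: sp2
C2: sp2
C3: sp3
C4: sp3
C5: sp3
C6: sp2
C7: sp2
C8: sp2
C9: sp ✓
C10: sp2
C11: sp3
C9 → 1 sp carbon.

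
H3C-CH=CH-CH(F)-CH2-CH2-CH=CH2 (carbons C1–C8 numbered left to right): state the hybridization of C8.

sp2

C8 is sp2: 3 σ bonds, plus one π bond, 3 electron-density regions.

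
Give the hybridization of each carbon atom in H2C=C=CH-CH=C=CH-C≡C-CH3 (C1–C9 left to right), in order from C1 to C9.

C1 sp2, C2 sp, C3 sp2, C4 sp2, C5 sp, C6 sp2, C7 sp, C8 sp, C9 sp3

C1 is sp2: 3 σ bonds, plus one π bond, 3 electron-density regions.
C2 — 2 σ bonds, plus two π bonds. Steric number 2, so sp.
C3 carries 3 σ bonds, plus one π bond, giving a steric number of 3, so it is sp2.
C4 carries 3 σ bonds, plus one π bond, giving a steric number of 3, so it is sp2.
C5: 2 σ bonds, plus two π bonds; 2 regions of electron density → sp.
C6 is sp2: 3 σ bonds, plus one π bond, 3 electron-density regions.
C7: 2 σ bonds, plus two π bonds — 2 electron domains, sp.
C8 is sp: 2 σ bonds, plus two π bonds, 2 electron-density regions.
C9: 4 σ bonds — 4 electron domains, sp3.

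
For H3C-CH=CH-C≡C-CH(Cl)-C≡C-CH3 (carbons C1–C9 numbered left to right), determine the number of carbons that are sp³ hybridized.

3

C1: sp3 ✓
C2: sp2
C3: sp2
C4: sp
C5: sp
C6: sp3 ✓
C7: sp
C8: sp
C9: sp3 ✓
C1, C6, C9 → 3 sp3 carbons.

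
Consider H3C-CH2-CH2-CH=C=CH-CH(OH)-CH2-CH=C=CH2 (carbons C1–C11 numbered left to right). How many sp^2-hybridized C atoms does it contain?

C1: sp3
C2: sp3
C3: sp3
C4: sp2 ✓
C5: sp
C6: sp2 ✓
C7: sp3
C8: sp3
C9: sp2 ✓
C10: sp
C11: sp2 ✓
C4, C6, C9, C11 → 4 sp2 carbons.

4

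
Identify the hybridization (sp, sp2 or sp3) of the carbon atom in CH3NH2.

sp³

The carbon atom: 4 σ bonds — 4 electron domains, sp3.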